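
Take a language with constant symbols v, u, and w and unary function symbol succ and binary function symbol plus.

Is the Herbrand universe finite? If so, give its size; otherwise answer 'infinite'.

The signature has at least one function symbol (succ, arity 1) and at least one constant (v).
Iterating succ gives infinitely many distinct ground terms: v, succ(v), succ(succ(v)), ...
So the Herbrand universe is infinite.

infinite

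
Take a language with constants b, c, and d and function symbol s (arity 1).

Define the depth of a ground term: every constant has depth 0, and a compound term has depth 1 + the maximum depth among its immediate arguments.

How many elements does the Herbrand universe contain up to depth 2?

If N_k denotes the number of depth-≤k ground terms, the 3 constants give N_0 = 3, and each function symbol of arity r contributes N_{k-1}^r new terms at level k: N_k = 3 + N_{k-1}.
N_0 = 3
N_1 = 3 + 3 = 6
N_2 = 3 + 6 = 9
Explicitly: b, c, d, s(b), s(c), s(d), s(s(b)), s(s(c)), s(s(d)).

9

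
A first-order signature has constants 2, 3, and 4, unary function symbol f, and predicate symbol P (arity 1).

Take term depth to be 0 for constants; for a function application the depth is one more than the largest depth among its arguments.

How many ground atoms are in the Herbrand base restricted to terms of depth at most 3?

12

First count ground terms of depth ≤ 3.
Count level by level. With function symbols f/1, the terms of depth ≤ k are the 3 constants together with each function applied to depth-≤(k−1) tuples, so N_k = 3 + N_{k-1}.
N_0 = 3
N_1 = 3 + 3 = 6
N_2 = 3 + 6 = 9
N_3 = 3 + 9 = 12
Explicitly: 2, 3, 4, f(2), f(3), f(4), f(f(2)), f(f(3)), f(f(4)), f(f(f(2))), f(f(f(3))), f(f(f(4))).
So |H| = 12.
A ground atom is a predicate applied to a tuple of terms from H, so the count is the sum over predicates of |H|^arity:
  P: 12
Total ground atoms: 12.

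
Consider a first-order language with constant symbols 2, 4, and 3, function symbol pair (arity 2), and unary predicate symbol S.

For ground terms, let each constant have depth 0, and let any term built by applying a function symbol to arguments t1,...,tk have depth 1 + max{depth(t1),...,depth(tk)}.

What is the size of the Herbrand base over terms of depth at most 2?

147

First count ground terms of depth ≤ 2.
Let N_k = |{terms of depth ≤ k}|. Then N_0 = 3 and N_k = 3 + N_{k-1}^2 for k ≥ 1 (one summand per function symbol, arity giving the exponent).
N_0 = 3
N_1 = 3 + 3^2 = 12
N_2 = 3 + 12^2 = 147
So |H| = 147.
Each predicate of arity r yields |H|^r ground atoms (one per choice of an r-tuple from H):
  S: 147
Total ground atoms: 147.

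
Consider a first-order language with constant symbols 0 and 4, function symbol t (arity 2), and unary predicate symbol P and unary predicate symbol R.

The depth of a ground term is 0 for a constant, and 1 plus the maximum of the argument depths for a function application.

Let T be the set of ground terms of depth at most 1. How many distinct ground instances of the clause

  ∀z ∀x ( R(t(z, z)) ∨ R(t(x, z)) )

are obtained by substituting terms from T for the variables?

36

Ground terms of depth ≤ 1:
  Count level by level. With function symbols t/2, the terms of depth ≤ k are the 2 constants together with each function applied to depth-≤(k−1) tuples, so N_k = 2 + N_{k-1}^2.
  N_0 = 2
  N_1 = 2 + 2^2 = 6
So there are 6 ground terms available for substitution.
Each of z, x ranges independently over the available ground terms, and distinct assignments produce distinct instances.
Number of ground instances = 6^2 = 36.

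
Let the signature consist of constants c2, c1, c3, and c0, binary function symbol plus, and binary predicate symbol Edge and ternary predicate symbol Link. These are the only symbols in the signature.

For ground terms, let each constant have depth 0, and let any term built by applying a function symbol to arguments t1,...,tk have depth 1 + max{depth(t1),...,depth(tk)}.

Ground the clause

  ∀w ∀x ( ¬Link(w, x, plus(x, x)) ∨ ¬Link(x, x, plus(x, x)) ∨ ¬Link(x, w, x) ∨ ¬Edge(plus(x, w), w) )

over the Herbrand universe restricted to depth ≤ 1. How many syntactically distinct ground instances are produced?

Ground terms of depth ≤ 1:
  If N_k denotes the number of depth-≤k ground terms, the 4 constants give N_0 = 4, and each function symbol of arity r contributes N_{k-1}^r new terms at level k: N_k = 4 + N_{k-1}^2.
  N_0 = 4
  N_1 = 4 + 4^2 = 20
So there are 20 ground terms available for substitution.
There are 2 variables to instantiate (w, x), each occurring in at least one literal, so different choices give different ground instances.
Number of ground instances = 20^2 = 400.

400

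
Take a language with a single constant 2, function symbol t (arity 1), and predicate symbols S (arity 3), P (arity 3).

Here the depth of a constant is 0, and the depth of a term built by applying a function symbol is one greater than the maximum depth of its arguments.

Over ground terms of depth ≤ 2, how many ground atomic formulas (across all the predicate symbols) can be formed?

First count ground terms of depth ≤ 2.
Count level by level. With function symbols t/1, the terms of depth ≤ k are the 1 constant together with each function applied to depth-≤(k−1) tuples, so N_k = 1 + N_{k-1}.
N_0 = 1
N_1 = 1 + 1 = 2
N_2 = 1 + 2 = 3
Explicitly: 2, t(2), t(t(2)).
So |H| = 3.
For each predicate symbol, the number of ground atoms is |H| raised to its arity; summing:
  S: 3^3 = 27;  P: 3^3 = 27
Total ground atoms: 27 + 27 = 54.

54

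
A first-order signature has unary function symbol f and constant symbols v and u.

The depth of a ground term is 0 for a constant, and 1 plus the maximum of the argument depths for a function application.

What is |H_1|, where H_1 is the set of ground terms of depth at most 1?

Let N_k = |{terms of depth ≤ k}|. Then N_0 = 2 and N_k = 2 + N_{k-1} for k ≥ 1 (one summand per function symbol, arity giving the exponent).
N_0 = 2
N_1 = 2 + 2 = 4
Explicitly: v, u, f(v), f(u).

4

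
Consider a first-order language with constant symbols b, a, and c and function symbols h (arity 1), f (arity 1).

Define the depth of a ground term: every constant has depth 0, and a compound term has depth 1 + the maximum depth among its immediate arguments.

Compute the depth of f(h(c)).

2

depth(h(c)) = 1 + depth(c) = 1 + 0 = 1
depth(f(h(c))) = 1 + depth(h(c)) = 1 + 1 = 2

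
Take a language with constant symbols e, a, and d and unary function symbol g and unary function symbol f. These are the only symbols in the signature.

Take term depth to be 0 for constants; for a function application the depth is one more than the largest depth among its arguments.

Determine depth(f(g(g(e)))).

depth(g(e)) = 1 + depth(e) = 1 + 0 = 1
depth(g(g(e))) = 1 + depth(g(e)) = 1 + 1 = 2
depth(f(g(g(e)))) = 1 + depth(g(g(e))) = 1 + 2 = 3

3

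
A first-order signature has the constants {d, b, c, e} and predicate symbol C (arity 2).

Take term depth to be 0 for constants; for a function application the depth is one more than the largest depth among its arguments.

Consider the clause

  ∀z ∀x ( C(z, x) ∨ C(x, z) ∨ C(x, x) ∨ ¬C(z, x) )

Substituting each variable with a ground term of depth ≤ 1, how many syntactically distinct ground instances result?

Ground terms of depth ≤ 1:
  With no function symbols every ground term is a constant, so there are exactly 4 ground terms at every depth bound.
  N_0 = 4
  N_1 = 4
  Explicitly: d, b, c, e.
So there are 4 ground terms available for substitution.
Each of z, x ranges independently over the available ground terms, and distinct assignments produce distinct instances.
Number of ground instances = 4^2 = 16.

16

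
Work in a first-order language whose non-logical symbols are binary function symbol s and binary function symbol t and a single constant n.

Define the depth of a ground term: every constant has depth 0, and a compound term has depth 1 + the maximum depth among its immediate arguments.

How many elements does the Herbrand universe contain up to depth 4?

1045459

Let N_k = |{terms of depth ≤ k}|. Then N_0 = 1 and N_k = 1 + N_{k-1}^2 + N_{k-1}^2 for k ≥ 1 (one summand per function symbol, arity giving the exponent).
N_0 = 1
N_1 = 1 + 1^2 + 1^2 = 3
N_2 = 1 + 3^2 + 3^2 = 19
N_3 = 1 + 19^2 + 19^2 = 723
N_4 = 1 + 723^2 + 723^2 = 1045459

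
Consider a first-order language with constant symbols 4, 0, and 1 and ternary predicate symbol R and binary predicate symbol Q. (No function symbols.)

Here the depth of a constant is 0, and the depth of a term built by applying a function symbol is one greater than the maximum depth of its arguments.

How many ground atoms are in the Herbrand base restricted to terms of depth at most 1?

36

First count ground terms of depth ≤ 1.
With no function symbols every ground term is a constant, so there are exactly 3 ground terms at every depth bound.
N_0 = 3
N_1 = 3
Explicitly: 4, 0, 1.
So |H| = 3.
For each predicate symbol, the number of ground atoms is |H| raised to its arity; summing:
  R: 3^3 = 27;  Q: 3^2 = 9
Total ground atoms: 27 + 9 = 36.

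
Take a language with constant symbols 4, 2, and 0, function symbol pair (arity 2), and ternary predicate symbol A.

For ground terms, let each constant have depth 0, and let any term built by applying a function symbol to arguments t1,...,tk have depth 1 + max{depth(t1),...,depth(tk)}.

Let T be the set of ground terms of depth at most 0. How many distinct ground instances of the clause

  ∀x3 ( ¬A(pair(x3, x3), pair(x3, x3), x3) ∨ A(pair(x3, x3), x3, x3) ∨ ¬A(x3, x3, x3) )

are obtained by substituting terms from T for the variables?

Ground terms of depth ≤ 0:
  Let N_k count ground terms of depth at most k. Each non-constant term of depth ≤ k is some function symbol applied to depth-≤(k−1) arguments, giving N_k = 3 + N_{k-1}^2.
  N_0 = 3
So there are 3 ground terms available for substitution.
The variable x3 ranges independently over the available ground terms, and distinct assignments produce distinct instances.
Number of ground instances = 3.

3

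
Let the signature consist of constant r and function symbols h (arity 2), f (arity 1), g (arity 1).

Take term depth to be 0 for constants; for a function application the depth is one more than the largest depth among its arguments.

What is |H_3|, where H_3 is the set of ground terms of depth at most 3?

676

Count level by level. With function symbols h/2, f/1, g/1, the terms of depth ≤ k are the 1 constant together with each function applied to depth-≤(k−1) tuples, so N_k = 1 + N_{k-1}^2 + N_{k-1} + N_{k-1}.
N_0 = 1
N_1 = 1 + 1^2 + 1 + 1 = 4
N_2 = 1 + 4^2 + 4 + 4 = 25
N_3 = 1 + 25^2 + 25 + 25 = 676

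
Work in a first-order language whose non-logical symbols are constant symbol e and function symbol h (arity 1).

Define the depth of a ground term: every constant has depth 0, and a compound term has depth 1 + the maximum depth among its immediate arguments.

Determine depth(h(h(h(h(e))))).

4

depth(h(e)) = 1 + depth(e) = 1 + 0 = 1
depth(h(h(e))) = 1 + depth(h(e)) = 1 + 1 = 2
depth(h(h(h(e)))) = 1 + depth(h(h(e))) = 1 + 2 = 3
depth(h(h(h(h(e))))) = 1 + depth(h(h(h(e)))) = 1 + 3 = 4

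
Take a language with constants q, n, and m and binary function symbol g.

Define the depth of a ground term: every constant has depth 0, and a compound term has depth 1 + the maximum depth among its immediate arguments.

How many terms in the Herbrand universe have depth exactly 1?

9

Write N_k for the number of ground terms of depth ≤ k. A term of depth ≤ k is either a constant or a function symbol applied to arguments of depth ≤ k−1, so N_k = 3 + N_{k-1}^2.
N_0 = 3
N_1 = 3 + 3^2 = 12
Terms of depth exactly 1: N_1 − N_0 = 12 − 3 = 9.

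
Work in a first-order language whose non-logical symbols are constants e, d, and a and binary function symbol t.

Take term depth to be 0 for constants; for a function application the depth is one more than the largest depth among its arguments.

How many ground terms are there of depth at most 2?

147

Write N_k for the number of ground terms of depth ≤ k. A term of depth ≤ k is either a constant or a function symbol applied to arguments of depth ≤ k−1, so N_k = 3 + N_{k-1}^2.
N_0 = 3
N_1 = 3 + 3^2 = 12
N_2 = 3 + 12^2 = 147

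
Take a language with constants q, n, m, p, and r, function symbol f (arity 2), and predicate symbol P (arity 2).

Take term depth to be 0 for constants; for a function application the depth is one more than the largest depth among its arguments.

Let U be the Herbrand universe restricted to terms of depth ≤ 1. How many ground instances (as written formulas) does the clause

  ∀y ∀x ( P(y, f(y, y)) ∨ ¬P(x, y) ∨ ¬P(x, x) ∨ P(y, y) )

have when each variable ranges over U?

Ground terms of depth ≤ 1:
  Count level by level. With function symbols f/2, the terms of depth ≤ k are the 5 constants together with each function applied to depth-≤(k−1) tuples, so N_k = 5 + N_{k-1}^2.
  N_0 = 5
  N_1 = 5 + 5^2 = 30
So there are 30 ground terms available for substitution.
The body mentions every one of the 2 quantified variables; since ground terms form a free algebra, no two substitutions collapse to the same formula.
Number of ground instances = 30^2 = 900.

900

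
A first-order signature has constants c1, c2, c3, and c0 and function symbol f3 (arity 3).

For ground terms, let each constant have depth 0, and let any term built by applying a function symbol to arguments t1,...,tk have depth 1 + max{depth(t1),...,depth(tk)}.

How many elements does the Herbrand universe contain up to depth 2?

314436

Let N_k count ground terms of depth at most k. Each non-constant term of depth ≤ k is some function symbol applied to depth-≤(k−1) arguments, giving N_k = 4 + N_{k-1}^3.
N_0 = 4
N_1 = 4 + 4^3 = 68
N_2 = 4 + 68^3 = 314436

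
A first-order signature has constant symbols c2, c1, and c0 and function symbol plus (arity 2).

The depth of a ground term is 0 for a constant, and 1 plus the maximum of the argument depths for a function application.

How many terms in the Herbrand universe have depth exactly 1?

9

Count level by level. With function symbols plus/2, the terms of depth ≤ k are the 3 constants together with each function applied to depth-≤(k−1) tuples, so N_k = 3 + N_{k-1}^2.
N_0 = 3
N_1 = 3 + 3^2 = 12
Terms of depth exactly 1: N_1 − N_0 = 12 − 3 = 9.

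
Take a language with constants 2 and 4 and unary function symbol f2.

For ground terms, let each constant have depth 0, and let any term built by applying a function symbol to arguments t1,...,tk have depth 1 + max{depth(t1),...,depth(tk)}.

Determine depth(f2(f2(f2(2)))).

3

depth(f2(2)) = 1 + depth(2) = 1 + 0 = 1
depth(f2(f2(2))) = 1 + depth(f2(2)) = 1 + 1 = 2
depth(f2(f2(f2(2)))) = 1 + depth(f2(f2(2))) = 1 + 2 = 3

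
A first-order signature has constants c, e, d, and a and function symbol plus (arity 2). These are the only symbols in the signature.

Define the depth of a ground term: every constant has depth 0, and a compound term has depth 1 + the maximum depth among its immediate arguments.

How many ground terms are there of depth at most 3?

Let N_k = |{terms of depth ≤ k}|. Then N_0 = 4 and N_k = 4 + N_{k-1}^2 for k ≥ 1 (one summand per function symbol, arity giving the exponent).
N_0 = 4
N_1 = 4 + 4^2 = 20
N_2 = 4 + 20^2 = 404
N_3 = 4 + 404^2 = 163220

163220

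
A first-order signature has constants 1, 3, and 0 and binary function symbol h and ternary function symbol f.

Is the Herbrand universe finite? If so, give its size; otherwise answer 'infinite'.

The signature has at least one function symbol (h, arity 2) and at least one constant (1).
Iterating h gives infinitely many distinct ground terms: 1, h(1, 1), h(h(1, 1), h(1, 1)), ...
So the Herbrand universe is infinite.

infinite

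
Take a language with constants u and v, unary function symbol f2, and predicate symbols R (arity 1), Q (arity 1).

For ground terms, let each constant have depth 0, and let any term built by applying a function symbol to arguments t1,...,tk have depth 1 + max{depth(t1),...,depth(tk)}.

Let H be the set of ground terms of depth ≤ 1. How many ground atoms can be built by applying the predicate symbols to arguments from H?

First count ground terms of depth ≤ 1.
If N_k denotes the number of depth-≤k ground terms, the 2 constants give N_0 = 2, and each function symbol of arity r contributes N_{k-1}^r new terms at level k: N_k = 2 + N_{k-1}.
N_0 = 2
N_1 = 2 + 2 = 4
Explicitly: u, v, f2(u), f2(v).
So |H| = 4.
A ground atom is a predicate applied to a tuple of terms from H, so the count is the sum over predicates of |H|^arity:
  R: 4;  Q: 4
Total ground atoms: 4 + 4 = 8.

8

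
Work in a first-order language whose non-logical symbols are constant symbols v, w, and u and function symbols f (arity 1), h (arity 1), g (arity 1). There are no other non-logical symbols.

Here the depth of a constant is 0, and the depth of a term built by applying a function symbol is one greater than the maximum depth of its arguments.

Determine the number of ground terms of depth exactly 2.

27

Let N_k = |{terms of depth ≤ k}|. Then N_0 = 3 and N_k = 3 + N_{k-1} + N_{k-1} + N_{k-1} for k ≥ 1 (one summand per function symbol, arity giving the exponent).
N_0 = 3
N_1 = 3 + 3 + 3 + 3 = 12
N_2 = 3 + 12 + 12 + 12 = 39
Terms of depth exactly 2: N_2 − N_1 = 39 − 12 = 27.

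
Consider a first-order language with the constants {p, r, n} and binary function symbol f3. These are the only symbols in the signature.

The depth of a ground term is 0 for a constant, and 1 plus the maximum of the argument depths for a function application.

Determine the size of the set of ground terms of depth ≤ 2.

147

Count level by level. With function symbols f3/2, the terms of depth ≤ k are the 3 constants together with each function applied to depth-≤(k−1) tuples, so N_k = 3 + N_{k-1}^2.
N_0 = 3
N_1 = 3 + 3^2 = 12
N_2 = 3 + 12^2 = 147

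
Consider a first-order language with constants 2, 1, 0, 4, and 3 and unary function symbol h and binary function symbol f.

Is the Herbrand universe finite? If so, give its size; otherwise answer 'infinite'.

infinite

The signature has at least one function symbol (h, arity 1) and at least one constant (2).
Iterating h gives infinitely many distinct ground terms: 2, h(2), h(h(2)), ...
So the Herbrand universe is infinite.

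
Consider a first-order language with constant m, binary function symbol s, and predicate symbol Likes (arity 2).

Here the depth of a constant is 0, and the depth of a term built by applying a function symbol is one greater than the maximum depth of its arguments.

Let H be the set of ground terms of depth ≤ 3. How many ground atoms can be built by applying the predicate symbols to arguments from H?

First count ground terms of depth ≤ 3.
If N_k denotes the number of depth-≤k ground terms, the 1 constant gives N_0 = 1, and each function symbol of arity r contributes N_{k-1}^r new terms at level k: N_k = 1 + N_{k-1}^2.
N_0 = 1
N_1 = 1 + 1^2 = 2
N_2 = 1 + 2^2 = 5
N_3 = 1 + 5^2 = 26
So |H| = 26.
A ground atom is a predicate applied to a tuple of terms from H, so the count is the sum over predicates of |H|^arity:
  Likes: 26^2 = 676
Total ground atoms: 676.

676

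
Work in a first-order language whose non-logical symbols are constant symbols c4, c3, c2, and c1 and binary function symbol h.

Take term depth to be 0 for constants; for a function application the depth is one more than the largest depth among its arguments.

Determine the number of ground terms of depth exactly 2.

Let N_k count ground terms of depth at most k. Each non-constant term of depth ≤ k is some function symbol applied to depth-≤(k−1) arguments, giving N_k = 4 + N_{k-1}^2.
N_0 = 4
N_1 = 4 + 4^2 = 20
N_2 = 4 + 20^2 = 404
Terms of depth exactly 2: N_2 − N_1 = 404 − 20 = 384.

384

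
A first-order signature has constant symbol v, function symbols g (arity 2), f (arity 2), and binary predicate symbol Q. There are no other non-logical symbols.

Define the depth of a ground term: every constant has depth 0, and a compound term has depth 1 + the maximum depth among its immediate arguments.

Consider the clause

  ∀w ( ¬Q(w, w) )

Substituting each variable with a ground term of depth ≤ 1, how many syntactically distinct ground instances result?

Ground terms of depth ≤ 1:
  If N_k denotes the number of depth-≤k ground terms, the 1 constant gives N_0 = 1, and each function symbol of arity r contributes N_{k-1}^r new terms at level k: N_k = 1 + N_{k-1}^2 + N_{k-1}^2.
  N_0 = 1
  N_1 = 1 + 1^2 + 1^2 = 3
So there are 3 ground terms available for substitution.
The variable w ranges independently over the available ground terms, and distinct assignments produce distinct instances.
Number of ground instances = 3.

3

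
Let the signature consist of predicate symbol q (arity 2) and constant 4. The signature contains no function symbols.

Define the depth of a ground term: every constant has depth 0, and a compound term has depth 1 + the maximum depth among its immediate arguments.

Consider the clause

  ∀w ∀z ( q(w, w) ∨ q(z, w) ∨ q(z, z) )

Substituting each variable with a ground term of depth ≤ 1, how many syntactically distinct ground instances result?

Ground terms of depth ≤ 1:
  With no function symbols every ground term is a constant, so there is exactly 1 ground term at every depth bound.
  N_0 = 1
  N_1 = 1
  Explicitly: 4.
So there is exactly 1 ground term available for substitution.
The body mentions every one of the 2 quantified variables; since ground terms form a free algebra, no two substitutions collapse to the same formula.
Number of ground instances = 1^2 = 1.

1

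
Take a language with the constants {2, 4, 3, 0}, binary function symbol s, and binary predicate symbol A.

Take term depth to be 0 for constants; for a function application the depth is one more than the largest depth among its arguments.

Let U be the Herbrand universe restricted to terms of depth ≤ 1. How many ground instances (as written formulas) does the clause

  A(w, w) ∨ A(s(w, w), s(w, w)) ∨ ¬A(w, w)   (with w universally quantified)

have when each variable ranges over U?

20

Ground terms of depth ≤ 1:
  Let N_k count ground terms of depth at most k. Each non-constant term of depth ≤ k is some function symbol applied to depth-≤(k−1) arguments, giving N_k = 4 + N_{k-1}^2.
  N_0 = 4
  N_1 = 4 + 4^2 = 20
So there are 20 ground terms available for substitution.
The body mentions the single quantified variable w; since ground terms form a free algebra, no two substitutions collapse to the same formula.
Number of ground instances = 20.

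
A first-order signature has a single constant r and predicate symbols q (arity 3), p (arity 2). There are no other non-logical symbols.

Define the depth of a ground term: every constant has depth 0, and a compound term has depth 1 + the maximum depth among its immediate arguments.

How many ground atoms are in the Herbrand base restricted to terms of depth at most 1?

First count ground terms of depth ≤ 1.
With no function symbols every ground term is a constant, so there is exactly 1 ground term at every depth bound.
N_0 = 1
N_1 = 1
So |H| = 1.
A ground atom is a predicate applied to a tuple of terms from H, so the count is the sum over predicates of |H|^arity:
  q: 1^3 = 1;  p: 1^2 = 1
Total ground atoms: 1 + 1 = 2.

2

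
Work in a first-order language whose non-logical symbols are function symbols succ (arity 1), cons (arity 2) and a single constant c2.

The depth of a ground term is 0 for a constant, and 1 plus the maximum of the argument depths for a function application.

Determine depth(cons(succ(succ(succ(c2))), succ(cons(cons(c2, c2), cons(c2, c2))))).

depth(succ(c2)) = 1 + depth(c2) = 1 + 0 = 1
depth(succ(succ(c2))) = 1 + depth(succ(c2)) = 1 + 1 = 2
depth(succ(succ(succ(c2)))) = 1 + depth(succ(succ(c2))) = 1 + 2 = 3
depth(cons(c2, c2)) = 1 + max(0, 0) = 1
depth(cons(cons(c2, c2), cons(c2, c2))) = 1 + max(1, 1) = 2
depth(succ(cons(cons(c2, c2), cons(c2, c2)))) = 1 + depth(cons(cons(c2, c2), cons(c2, c2))) = 1 + 2 = 3
depth(cons(succ(succ(succ(c2))), succ(cons(cons(c2, c2), cons(c2, c2))))) = 1 + max(3, 3) = 4

4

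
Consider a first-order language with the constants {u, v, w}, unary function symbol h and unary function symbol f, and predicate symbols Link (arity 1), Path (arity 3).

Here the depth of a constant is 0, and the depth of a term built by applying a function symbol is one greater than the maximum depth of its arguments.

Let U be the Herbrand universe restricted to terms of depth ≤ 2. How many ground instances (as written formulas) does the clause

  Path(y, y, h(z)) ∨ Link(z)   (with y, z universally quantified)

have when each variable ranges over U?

441

Ground terms of depth ≤ 2:
  Write N_k for the number of ground terms of depth ≤ k. A term of depth ≤ k is either a constant or a function symbol applied to arguments of depth ≤ k−1, so N_k = 3 + N_{k-1} + N_{k-1}.
  N_0 = 3
  N_1 = 3 + 3 + 3 = 9
  N_2 = 3 + 9 + 9 = 21
So there are 21 ground terms available for substitution.
Each of y, z ranges independently over the available ground terms, and distinct assignments produce distinct instances.
Number of ground instances = 21^2 = 441.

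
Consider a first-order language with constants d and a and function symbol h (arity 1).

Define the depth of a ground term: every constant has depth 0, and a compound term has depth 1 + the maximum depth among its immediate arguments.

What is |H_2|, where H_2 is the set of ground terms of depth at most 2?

6

Count level by level. With function symbols h/1, the terms of depth ≤ k are the 2 constants together with each function applied to depth-≤(k−1) tuples, so N_k = 2 + N_{k-1}.
N_0 = 2
N_1 = 2 + 2 = 4
N_2 = 2 + 4 = 6
Explicitly: d, a, h(d), h(a), h(h(d)), h(h(a)).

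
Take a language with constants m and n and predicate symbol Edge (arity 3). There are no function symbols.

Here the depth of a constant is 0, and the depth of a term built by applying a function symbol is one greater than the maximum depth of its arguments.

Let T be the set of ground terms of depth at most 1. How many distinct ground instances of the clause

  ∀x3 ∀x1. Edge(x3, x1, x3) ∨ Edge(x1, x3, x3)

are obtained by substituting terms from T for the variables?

4

Ground terms of depth ≤ 1:
  With no function symbols every ground term is a constant, so there are exactly 2 ground terms at every depth bound.
  N_0 = 2
  N_1 = 2
  Explicitly: m, n.
So there are 2 ground terms available for substitution.
There are 2 variables to instantiate (x3, x1), each occurring in at least one literal, so different choices give different ground instances.
Number of ground instances = 2^2 = 4.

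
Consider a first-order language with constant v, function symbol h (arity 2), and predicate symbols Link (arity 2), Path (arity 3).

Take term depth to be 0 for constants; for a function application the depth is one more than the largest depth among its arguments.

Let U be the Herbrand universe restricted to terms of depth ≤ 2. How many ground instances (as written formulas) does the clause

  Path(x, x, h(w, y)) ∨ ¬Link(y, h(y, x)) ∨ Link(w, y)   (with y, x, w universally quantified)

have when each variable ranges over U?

Ground terms of depth ≤ 2:
  If N_k denotes the number of depth-≤k ground terms, the 1 constant gives N_0 = 1, and each function symbol of arity r contributes N_{k-1}^r new terms at level k: N_k = 1 + N_{k-1}^2.
  N_0 = 1
  N_1 = 1 + 1^2 = 2
  N_2 = 1 + 2^2 = 5
So there are 5 ground terms available for substitution.
The clause has 3 distinct variables (y, x, w), each appearing in the body. In the free term algebra distinct substitutions yield syntactically distinct ground instances.
Number of ground instances = 5^3 = 125.

125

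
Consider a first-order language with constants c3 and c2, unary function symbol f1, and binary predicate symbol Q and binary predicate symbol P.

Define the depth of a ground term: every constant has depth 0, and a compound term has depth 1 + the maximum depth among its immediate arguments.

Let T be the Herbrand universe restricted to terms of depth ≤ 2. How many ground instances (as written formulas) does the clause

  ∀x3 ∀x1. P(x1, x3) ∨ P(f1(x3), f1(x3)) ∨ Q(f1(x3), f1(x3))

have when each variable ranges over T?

Ground terms of depth ≤ 2:
  Count level by level. With function symbols f1/1, the terms of depth ≤ k are the 2 constants together with each function applied to depth-≤(k−1) tuples, so N_k = 2 + N_{k-1}.
  N_0 = 2
  N_1 = 2 + 2 = 4
  N_2 = 2 + 4 = 6
  Explicitly: c3, c2, f1(c3), f1(c2), f1(f1(c3)), f1(f1(c2)).
So there are 6 ground terms available for substitution.
There are 2 variables to instantiate (x3, x1), each occurring in at least one literal, so different choices give different ground instances.
Number of ground instances = 6^2 = 36.

36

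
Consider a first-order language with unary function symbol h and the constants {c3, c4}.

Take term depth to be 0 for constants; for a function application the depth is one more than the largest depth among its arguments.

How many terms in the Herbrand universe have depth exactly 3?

2

Let N_k count ground terms of depth at most k. Each non-constant term of depth ≤ k is some function symbol applied to depth-≤(k−1) arguments, giving N_k = 2 + N_{k-1}.
N_0 = 2
N_1 = 2 + 2 = 4
N_2 = 2 + 4 = 6
N_3 = 2 + 6 = 8
Terms of depth exactly 3: N_3 − N_2 = 8 − 6 = 2.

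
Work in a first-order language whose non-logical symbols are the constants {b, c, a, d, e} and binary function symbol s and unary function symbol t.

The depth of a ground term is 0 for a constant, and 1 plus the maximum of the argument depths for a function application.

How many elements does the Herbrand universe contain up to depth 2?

1265

Write N_k for the number of ground terms of depth ≤ k. A term of depth ≤ k is either a constant or a function symbol applied to arguments of depth ≤ k−1, so N_k = 5 + N_{k-1}^2 + N_{k-1}.
N_0 = 5
N_1 = 5 + 5^2 + 5 = 35
N_2 = 5 + 35^2 + 35 = 1265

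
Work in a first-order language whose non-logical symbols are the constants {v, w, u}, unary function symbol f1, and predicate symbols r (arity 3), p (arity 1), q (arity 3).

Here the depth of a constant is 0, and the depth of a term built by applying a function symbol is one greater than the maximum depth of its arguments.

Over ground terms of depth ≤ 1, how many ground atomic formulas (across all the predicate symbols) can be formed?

First count ground terms of depth ≤ 1.
If N_k denotes the number of depth-≤k ground terms, the 3 constants give N_0 = 3, and each function symbol of arity r contributes N_{k-1}^r new terms at level k: N_k = 3 + N_{k-1}.
N_0 = 3
N_1 = 3 + 3 = 6
Explicitly: v, w, u, f1(v), f1(w), f1(u).
So |H| = 6.
For each predicate symbol, the number of ground atoms is |H| raised to its arity; summing:
  r: 6^3 = 216;  p: 6;  q: 6^3 = 216
Total ground atoms: 216 + 6 + 216 = 438.

438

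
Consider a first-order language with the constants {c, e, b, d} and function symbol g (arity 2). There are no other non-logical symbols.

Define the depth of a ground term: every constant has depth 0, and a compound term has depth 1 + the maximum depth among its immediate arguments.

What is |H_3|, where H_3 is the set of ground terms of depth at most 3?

163220

Let N_k = |{terms of depth ≤ k}|. Then N_0 = 4 and N_k = 4 + N_{k-1}^2 for k ≥ 1 (one summand per function symbol, arity giving the exponent).
N_0 = 4
N_1 = 4 + 4^2 = 20
N_2 = 4 + 20^2 = 404
N_3 = 4 + 404^2 = 163220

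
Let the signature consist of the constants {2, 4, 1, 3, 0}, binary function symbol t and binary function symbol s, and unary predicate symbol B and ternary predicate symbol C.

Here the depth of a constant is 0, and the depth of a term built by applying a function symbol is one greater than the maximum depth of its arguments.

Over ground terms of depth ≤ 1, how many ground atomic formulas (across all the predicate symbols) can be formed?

166430

First count ground terms of depth ≤ 1.
If N_k denotes the number of depth-≤k ground terms, the 5 constants give N_0 = 5, and each function symbol of arity r contributes N_{k-1}^r new terms at level k: N_k = 5 + N_{k-1}^2 + N_{k-1}^2.
N_0 = 5
N_1 = 5 + 5^2 + 5^2 = 55
So |H| = 55.
For each predicate symbol, the number of ground atoms is |H| raised to its arity; summing:
  B: 55;  C: 55^3 = 166375
Total ground atoms: 55 + 166375 = 166430.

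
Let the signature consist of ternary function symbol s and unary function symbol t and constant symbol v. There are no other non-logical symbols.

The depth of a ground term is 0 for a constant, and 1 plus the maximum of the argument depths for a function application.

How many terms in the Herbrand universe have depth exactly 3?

29792

If N_k denotes the number of depth-≤k ground terms, the 1 constant gives N_0 = 1, and each function symbol of arity r contributes N_{k-1}^r new terms at level k: N_k = 1 + N_{k-1}^3 + N_{k-1}.
N_0 = 1
N_1 = 1 + 1^3 + 1 = 3
N_2 = 1 + 3^3 + 3 = 31
N_3 = 1 + 31^3 + 31 = 29823
Terms of depth exactly 3: N_3 − N_2 = 29823 − 31 = 29792.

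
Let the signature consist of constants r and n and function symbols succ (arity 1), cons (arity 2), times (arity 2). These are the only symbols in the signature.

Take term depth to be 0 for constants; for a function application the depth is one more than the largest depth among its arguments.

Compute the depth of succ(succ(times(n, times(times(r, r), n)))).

5

depth(times(r, r)) = 1 + max(0, 0) = 1
depth(times(times(r, r), n)) = 1 + max(1, 0) = 2
depth(times(n, times(times(r, r), n))) = 1 + max(0, 2) = 3
depth(succ(times(n, times(times(r, r), n)))) = 1 + depth(times(n, times(times(r, r), n))) = 1 + 3 = 4
depth(succ(succ(times(n, times(times(r, r), n))))) = 1 + depth(succ(times(n, times(times(r, r), n)))) = 1 + 4 = 5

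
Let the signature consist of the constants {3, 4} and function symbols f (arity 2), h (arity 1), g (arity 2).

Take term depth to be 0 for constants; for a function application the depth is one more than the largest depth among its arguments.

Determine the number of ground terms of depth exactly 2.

290

Count level by level. With function symbols f/2, h/1, g/2, the terms of depth ≤ k are the 2 constants together with each function applied to depth-≤(k−1) tuples, so N_k = 2 + N_{k-1}^2 + N_{k-1} + N_{k-1}^2.
N_0 = 2
N_1 = 2 + 2^2 + 2 + 2^2 = 12
N_2 = 2 + 12^2 + 12 + 12^2 = 302
Terms of depth exactly 2: N_2 − N_1 = 302 − 12 = 290.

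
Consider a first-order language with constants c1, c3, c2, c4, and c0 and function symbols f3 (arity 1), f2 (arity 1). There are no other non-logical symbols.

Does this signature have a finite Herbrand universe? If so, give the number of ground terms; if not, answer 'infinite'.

The signature has at least one function symbol (f3, arity 1) and at least one constant (c1).
Iterating f3 gives infinitely many distinct ground terms: c1, f3(c1), f3(f3(c1)), ...
So the Herbrand universe is infinite.

infinite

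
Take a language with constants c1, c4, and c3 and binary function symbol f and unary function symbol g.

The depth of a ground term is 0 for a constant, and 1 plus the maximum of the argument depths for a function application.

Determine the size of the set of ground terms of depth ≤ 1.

15

Let N_k count ground terms of depth at most k. Each non-constant term of depth ≤ k is some function symbol applied to depth-≤(k−1) arguments, giving N_k = 3 + N_{k-1}^2 + N_{k-1}.
N_0 = 3
N_1 = 3 + 3^2 + 3 = 15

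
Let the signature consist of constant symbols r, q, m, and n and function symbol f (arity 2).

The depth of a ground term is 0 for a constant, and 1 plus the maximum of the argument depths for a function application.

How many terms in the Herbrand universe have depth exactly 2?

384

Write N_k for the number of ground terms of depth ≤ k. A term of depth ≤ k is either a constant or a function symbol applied to arguments of depth ≤ k−1, so N_k = 4 + N_{k-1}^2.
N_0 = 4
N_1 = 4 + 4^2 = 20
N_2 = 4 + 20^2 = 404
Terms of depth exactly 2: N_2 − N_1 = 404 − 20 = 384.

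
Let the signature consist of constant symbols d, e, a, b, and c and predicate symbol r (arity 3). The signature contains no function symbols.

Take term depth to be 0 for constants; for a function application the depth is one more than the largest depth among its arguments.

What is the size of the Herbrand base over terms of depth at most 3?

125

First count ground terms of depth ≤ 3.
With no function symbols every ground term is a constant, so there are exactly 5 ground terms at every depth bound.
N_0 = 5
N_1 = 5
N_2 = 5
N_3 = 5
Explicitly: d, e, a, b, c.
So |H| = 5.
A ground atom is a predicate applied to a tuple of terms from H, so the count is the sum over predicates of |H|^arity:
  r: 5^3 = 125
Total ground atoms: 125.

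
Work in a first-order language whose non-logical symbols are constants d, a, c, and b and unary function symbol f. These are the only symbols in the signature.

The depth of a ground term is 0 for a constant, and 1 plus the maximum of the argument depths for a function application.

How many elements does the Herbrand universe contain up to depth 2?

If N_k denotes the number of depth-≤k ground terms, the 4 constants give N_0 = 4, and each function symbol of arity r contributes N_{k-1}^r new terms at level k: N_k = 4 + N_{k-1}.
N_0 = 4
N_1 = 4 + 4 = 8
N_2 = 4 + 8 = 12

12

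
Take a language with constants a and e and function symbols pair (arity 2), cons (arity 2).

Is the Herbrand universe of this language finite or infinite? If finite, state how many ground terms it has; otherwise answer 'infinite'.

The signature has at least one function symbol (pair, arity 2) and at least one constant (a).
Iterating pair gives infinitely many distinct ground terms: a, pair(a, a), pair(pair(a, a), pair(a, a)), ...
So the Herbrand universe is infinite.

infinite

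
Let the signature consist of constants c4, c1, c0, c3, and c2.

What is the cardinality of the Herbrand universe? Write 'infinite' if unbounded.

5

There are no function symbols, so every ground term is one of the 5 constants.
The Herbrand universe is {c4, c1, c0, c3, c2}, which is finite with 5 elements.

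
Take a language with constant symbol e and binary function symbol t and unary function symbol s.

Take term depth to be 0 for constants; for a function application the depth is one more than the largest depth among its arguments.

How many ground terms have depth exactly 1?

Let N_k = |{terms of depth ≤ k}|. Then N_0 = 1 and N_k = 1 + N_{k-1}^2 + N_{k-1} for k ≥ 1 (one summand per function symbol, arity giving the exponent).
N_0 = 1
N_1 = 1 + 1^2 + 1 = 3
Terms of depth exactly 1: N_1 − N_0 = 3 − 1 = 2.

2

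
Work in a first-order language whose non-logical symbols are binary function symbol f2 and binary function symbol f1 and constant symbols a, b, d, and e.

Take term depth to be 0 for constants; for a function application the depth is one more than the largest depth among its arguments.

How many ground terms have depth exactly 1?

32

If N_k denotes the number of depth-≤k ground terms, the 4 constants give N_0 = 4, and each function symbol of arity r contributes N_{k-1}^r new terms at level k: N_k = 4 + N_{k-1}^2 + N_{k-1}^2.
N_0 = 4
N_1 = 4 + 4^2 + 4^2 = 36
Terms of depth exactly 1: N_1 − N_0 = 36 − 4 = 32.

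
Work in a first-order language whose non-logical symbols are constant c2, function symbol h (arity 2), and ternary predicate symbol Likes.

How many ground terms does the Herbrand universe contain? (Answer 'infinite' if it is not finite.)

The signature has at least one function symbol (h, arity 2) and at least one constant (c2).
Iterating h gives infinitely many distinct ground terms: c2, h(c2, c2), h(h(c2, c2), h(c2, c2)), ...
So the Herbrand universe is infinite.

infinite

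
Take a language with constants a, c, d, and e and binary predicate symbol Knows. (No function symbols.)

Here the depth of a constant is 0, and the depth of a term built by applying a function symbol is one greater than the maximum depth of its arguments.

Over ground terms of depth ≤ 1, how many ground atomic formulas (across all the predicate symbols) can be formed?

16

First count ground terms of depth ≤ 1.
With no function symbols every ground term is a constant, so there are exactly 4 ground terms at every depth bound.
N_0 = 4
N_1 = 4
Explicitly: a, c, d, e.
So |H| = 4.
Ground atoms are formed by filling each argument slot of a predicate with a term from H, so an r-ary predicate gives |H|^r atoms:
  Knows: 4^2 = 16
Total ground atoms: 16.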